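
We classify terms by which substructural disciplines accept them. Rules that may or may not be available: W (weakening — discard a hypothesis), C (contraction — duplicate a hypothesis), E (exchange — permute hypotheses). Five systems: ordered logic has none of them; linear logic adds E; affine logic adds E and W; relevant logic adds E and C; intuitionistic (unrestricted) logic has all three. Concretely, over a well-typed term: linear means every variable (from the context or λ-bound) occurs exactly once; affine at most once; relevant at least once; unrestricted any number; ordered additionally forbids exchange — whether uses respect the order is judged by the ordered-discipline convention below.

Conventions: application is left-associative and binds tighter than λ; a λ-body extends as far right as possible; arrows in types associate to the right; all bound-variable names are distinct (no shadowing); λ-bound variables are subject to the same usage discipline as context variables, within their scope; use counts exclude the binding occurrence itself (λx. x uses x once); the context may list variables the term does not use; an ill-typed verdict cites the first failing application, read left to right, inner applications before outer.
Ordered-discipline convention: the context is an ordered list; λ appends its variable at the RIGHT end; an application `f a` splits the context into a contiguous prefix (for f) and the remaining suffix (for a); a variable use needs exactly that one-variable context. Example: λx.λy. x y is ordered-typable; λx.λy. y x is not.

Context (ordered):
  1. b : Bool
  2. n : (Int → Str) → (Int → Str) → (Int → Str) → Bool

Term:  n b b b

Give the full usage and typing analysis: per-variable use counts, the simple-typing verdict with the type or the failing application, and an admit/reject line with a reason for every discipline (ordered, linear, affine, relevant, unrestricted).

variable uses: b: 3, n: 1
use order (left to right): n, b, b, b
typing: ill-typed: a function awaiting Int → Str gets Bool
ordered: ✗ — not simply typable
linear: ✗ — fails simple typing
affine: ✗ — a type mismatch blocks all five
relevant: ✗ — the type mismatch rejects it
unrestricted: ✗ — not simply typable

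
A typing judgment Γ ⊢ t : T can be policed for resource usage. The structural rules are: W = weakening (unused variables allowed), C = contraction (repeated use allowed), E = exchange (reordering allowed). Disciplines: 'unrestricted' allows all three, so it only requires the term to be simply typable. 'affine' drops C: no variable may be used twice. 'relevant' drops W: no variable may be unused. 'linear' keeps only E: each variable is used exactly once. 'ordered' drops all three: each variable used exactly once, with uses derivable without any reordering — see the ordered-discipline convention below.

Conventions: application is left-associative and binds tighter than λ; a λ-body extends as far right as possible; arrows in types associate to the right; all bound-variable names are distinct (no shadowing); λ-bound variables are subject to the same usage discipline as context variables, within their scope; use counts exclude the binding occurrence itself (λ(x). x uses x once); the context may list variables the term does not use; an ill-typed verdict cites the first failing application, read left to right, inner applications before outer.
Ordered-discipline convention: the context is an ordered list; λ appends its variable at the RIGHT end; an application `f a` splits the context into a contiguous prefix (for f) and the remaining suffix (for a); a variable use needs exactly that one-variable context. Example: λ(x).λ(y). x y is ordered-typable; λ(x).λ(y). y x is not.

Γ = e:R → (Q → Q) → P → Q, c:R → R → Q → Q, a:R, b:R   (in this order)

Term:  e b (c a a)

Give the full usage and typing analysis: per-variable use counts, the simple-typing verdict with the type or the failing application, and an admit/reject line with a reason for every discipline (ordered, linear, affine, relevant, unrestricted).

counts: e ×1, c ×1, a ×2, b ×1
left-to-right use order: e, b, c, a, a
typing: well-typed at P → Q
ordered: ✗ — repeated use of a ×2
linear: ✗ — repeated use of a ×2
affine: ✗ — repeated use of a ×2
relevant: ✓ — at least one use each (e, c, a, b)
unrestricted: ✓ — typability at P → Q is all that's needed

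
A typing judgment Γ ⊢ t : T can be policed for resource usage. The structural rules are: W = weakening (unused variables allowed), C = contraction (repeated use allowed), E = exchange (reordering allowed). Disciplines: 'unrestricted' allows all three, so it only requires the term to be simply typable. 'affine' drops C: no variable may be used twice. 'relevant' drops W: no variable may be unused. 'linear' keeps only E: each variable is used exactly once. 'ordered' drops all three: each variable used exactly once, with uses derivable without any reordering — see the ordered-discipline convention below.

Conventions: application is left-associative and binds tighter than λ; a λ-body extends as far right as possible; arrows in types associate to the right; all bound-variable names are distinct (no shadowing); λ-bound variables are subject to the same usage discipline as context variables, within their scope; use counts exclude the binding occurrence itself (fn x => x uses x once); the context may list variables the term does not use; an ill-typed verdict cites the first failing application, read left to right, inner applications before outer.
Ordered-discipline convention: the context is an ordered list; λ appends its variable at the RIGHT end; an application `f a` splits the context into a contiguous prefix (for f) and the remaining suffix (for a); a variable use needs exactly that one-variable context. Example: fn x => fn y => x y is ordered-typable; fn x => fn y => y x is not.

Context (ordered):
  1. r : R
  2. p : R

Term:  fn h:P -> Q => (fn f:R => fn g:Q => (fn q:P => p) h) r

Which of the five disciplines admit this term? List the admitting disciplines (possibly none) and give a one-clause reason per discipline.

accepted by: none
use counts: r=1; p=1; h [bound]=1; f [bound]=0; g [bound]=0; q [bound]=0
left-to-right use order: p, h, r
typing: ill-typed: an application expects P but receives P -> Q
ordered: ✗, not simply typable
linear: ✗, fails simple typing
affine: ✗, a type mismatch blocks all five
relevant: ✗, the type mismatch rejects it
unrestricted: ✗, not simply typable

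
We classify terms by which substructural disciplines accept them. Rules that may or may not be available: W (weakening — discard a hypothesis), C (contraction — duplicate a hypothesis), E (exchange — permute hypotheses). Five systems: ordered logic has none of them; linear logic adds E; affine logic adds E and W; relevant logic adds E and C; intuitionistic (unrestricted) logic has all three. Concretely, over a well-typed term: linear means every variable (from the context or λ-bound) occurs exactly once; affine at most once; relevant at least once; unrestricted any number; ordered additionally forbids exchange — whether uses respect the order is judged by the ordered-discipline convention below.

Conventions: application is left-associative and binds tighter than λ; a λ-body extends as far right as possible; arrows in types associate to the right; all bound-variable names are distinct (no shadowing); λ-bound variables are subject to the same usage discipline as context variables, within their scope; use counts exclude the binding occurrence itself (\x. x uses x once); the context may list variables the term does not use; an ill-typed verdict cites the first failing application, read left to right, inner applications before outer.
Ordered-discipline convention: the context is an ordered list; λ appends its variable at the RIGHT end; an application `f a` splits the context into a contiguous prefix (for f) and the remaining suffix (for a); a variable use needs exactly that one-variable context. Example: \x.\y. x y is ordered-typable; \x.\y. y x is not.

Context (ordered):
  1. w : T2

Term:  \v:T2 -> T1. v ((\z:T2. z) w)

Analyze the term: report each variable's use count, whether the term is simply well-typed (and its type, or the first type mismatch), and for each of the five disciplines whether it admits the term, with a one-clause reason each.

counts: w: 1×, v [bound]: 1×, z [bound]: 1×
left-to-right use order: v, z, w
typing: the term checks, with type (T2 -> T1) -> T1
ordered ✗ (use order v, z, w needs exchange)
linear ✓ (each of w, v, z used exactly once)
affine ✓ (w, v, z: no repeats, contraction unneeded)
relevant ✓ (at least one use each (w, v, z))
unrestricted ✓ (well-typed at (T2 -> T1) -> T1; no restrictions here)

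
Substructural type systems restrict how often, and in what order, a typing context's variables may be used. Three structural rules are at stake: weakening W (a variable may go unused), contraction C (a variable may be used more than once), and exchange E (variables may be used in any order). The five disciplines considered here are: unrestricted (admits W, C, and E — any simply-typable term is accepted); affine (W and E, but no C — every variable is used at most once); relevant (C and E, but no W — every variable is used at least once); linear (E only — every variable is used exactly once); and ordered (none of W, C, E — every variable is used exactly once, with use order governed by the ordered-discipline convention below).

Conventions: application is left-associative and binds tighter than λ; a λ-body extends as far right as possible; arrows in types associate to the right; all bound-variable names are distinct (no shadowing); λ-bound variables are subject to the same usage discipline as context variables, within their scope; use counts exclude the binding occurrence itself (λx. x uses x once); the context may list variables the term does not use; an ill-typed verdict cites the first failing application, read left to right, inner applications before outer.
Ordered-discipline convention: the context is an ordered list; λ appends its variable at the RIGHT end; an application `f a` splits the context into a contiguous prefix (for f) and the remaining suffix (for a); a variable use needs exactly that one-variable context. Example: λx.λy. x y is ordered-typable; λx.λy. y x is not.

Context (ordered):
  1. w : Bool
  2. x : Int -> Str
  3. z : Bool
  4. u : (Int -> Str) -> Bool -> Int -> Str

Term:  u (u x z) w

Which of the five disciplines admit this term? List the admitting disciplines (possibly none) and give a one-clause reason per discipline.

admitted in: relevant, unrestricted
use counts: w ×1; x ×1; z ×1; u ×2
left-to-right use order: u, u, x, z, w
typing: well-typed — term : Int -> Str
ordered: ✗ — needs contraction — u ×2
linear: ✗ — needs contraction — u ×2
affine: ✗ — needs contraction — u ×2
relevant: ✓ — every one of w, x, z, u appears
unrestricted: ✓ — typability at Int -> Str is all that's needed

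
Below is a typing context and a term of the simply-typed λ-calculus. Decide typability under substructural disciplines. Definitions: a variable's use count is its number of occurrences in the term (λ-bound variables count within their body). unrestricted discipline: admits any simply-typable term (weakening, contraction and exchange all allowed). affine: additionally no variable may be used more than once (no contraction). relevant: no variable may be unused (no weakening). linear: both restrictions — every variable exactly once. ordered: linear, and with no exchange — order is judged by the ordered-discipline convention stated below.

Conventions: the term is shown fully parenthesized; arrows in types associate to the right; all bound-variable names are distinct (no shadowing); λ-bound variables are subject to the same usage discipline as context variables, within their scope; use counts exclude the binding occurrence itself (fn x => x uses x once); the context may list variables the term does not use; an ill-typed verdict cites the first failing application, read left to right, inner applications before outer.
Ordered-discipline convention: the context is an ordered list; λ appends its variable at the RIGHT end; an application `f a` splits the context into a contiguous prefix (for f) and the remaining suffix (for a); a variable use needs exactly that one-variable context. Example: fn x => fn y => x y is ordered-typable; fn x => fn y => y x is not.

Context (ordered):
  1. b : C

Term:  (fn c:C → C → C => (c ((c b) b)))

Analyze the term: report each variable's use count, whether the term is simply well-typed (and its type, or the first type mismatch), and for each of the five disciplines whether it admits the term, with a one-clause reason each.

usage: b=2; c (λ-bound)=2
order of uses: c, c, b, b
typing: the term checks, with type (C → C → C) → C → C
ordered: ✗ — repeated use of b ×2, c ×2
linear: ✗ — repeated use of b ×2, c ×2
affine: ✗ — repeated use of b ×2, c ×2
relevant: ✓ — b, c: all used, weakening unneeded
unrestricted: ✓ — typability at (C → C → C) → C → C is all that's needed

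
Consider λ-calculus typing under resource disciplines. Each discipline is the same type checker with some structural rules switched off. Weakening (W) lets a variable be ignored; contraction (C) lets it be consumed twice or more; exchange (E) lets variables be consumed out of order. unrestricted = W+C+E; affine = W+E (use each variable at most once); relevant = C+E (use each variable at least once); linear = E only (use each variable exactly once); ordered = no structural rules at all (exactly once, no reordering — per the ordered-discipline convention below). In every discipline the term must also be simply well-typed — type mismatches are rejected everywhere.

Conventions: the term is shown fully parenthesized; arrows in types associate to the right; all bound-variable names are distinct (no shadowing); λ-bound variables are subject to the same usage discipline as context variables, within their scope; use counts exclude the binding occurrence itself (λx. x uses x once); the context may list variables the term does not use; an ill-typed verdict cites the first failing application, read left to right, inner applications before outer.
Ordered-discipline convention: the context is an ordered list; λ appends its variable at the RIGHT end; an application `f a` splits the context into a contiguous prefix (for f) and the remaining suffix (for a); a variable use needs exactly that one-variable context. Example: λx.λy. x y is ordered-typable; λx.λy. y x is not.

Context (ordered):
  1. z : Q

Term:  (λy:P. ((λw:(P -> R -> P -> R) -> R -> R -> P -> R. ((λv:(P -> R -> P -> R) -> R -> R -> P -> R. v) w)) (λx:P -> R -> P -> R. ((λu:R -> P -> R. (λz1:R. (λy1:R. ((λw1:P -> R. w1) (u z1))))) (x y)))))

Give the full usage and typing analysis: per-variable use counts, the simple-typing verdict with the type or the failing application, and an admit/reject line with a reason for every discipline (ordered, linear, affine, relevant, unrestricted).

variable uses: z ×0, y (bound) ×1, w (bound) ×1, v (bound) ×1, x (bound) ×1, u (bound) ×1, z1 (bound) ×1, y1 (bound) ×0, w1 (bound) ×1
use order (left to right): v, w, w1, u, z1, x, y
typing: well-typed at P -> (P -> R -> P -> R) -> R -> R -> P -> R
ordered: ✗, unused: z, y1 — weakening required
linear: ✗, unused: z, y1 — weakening required
affine: ✓, none of z, y, w, v, x, u, z1, y1, w1 used more than once
relevant: ✗, unused: z, y1 — weakening required
unrestricted: ✓, simply typable at P -> (P -> R -> P -> R) -> R -> R -> P -> R; W, C, E all held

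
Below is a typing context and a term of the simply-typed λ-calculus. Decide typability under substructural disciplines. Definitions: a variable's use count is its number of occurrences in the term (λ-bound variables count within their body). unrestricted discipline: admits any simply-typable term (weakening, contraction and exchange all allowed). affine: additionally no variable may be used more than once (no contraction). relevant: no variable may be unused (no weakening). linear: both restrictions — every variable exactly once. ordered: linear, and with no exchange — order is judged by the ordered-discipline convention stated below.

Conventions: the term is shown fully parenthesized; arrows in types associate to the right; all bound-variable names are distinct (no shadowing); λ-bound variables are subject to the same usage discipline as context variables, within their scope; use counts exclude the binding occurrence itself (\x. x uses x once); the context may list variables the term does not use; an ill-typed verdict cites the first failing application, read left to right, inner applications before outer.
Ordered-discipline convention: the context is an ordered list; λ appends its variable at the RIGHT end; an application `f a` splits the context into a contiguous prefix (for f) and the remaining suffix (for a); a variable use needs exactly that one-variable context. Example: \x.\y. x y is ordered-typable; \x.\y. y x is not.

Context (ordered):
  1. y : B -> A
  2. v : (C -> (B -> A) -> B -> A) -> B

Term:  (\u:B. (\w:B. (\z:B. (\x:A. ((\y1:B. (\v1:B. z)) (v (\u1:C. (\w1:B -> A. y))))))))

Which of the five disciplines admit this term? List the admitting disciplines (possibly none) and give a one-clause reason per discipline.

admitting disciplines: affine, unrestricted
counts: y: 1; v: 1; u [bound]: 0; w [bound]: 0; z [bound]: 1; x [bound]: 0; y1 [bound]: 0; v1 [bound]: 0; u1 [bound]: 0; w1 [bound]: 0
uses in reading order: z, v, y
typing: well-typed at B -> B -> B -> A -> B -> B
ordered: ✗, unused: u, w, x, y1, v1, u1, w1 — weakening required
linear: ✗, unused: u, w, x, y1, v1, u1, w1 — weakening required
affine: ✓, no duplicate uses among y, v, u, w, z, x, y1, v1, u1, w1
relevant: ✗, unused: u, w, x, y1, v1, u1, w1 — weakening required
unrestricted: ✓, type-checks (B -> B -> B -> A -> B -> B) and nothing is barred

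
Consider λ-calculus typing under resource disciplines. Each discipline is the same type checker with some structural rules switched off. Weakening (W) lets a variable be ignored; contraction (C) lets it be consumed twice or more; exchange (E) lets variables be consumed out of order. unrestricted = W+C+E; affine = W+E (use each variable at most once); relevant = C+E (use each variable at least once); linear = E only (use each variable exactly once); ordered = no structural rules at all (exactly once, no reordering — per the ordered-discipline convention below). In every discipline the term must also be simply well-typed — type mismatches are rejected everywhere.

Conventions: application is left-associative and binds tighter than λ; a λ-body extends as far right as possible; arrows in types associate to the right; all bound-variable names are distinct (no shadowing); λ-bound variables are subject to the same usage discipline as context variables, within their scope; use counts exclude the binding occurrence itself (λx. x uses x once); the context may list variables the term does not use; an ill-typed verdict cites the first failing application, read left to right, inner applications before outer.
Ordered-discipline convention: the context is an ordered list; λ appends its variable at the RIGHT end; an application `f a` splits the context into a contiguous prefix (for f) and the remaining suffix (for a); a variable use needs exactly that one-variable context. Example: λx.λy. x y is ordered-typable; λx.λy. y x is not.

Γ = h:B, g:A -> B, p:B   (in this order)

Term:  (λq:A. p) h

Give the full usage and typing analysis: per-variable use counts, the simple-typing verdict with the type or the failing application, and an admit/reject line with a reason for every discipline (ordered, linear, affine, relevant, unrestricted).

counts: h: 1×; g: 0×; p: 1×; q (bound): 0×
left-to-right use order: p, h
typing: ill-typed: a function awaiting A gets B
ordered: ✗, not simply typable
linear: ✗, fails simple typing
affine: ✗, a type mismatch blocks all five
relevant: ✗, the type mismatch rejects it
unrestricted: ✗, not simply typable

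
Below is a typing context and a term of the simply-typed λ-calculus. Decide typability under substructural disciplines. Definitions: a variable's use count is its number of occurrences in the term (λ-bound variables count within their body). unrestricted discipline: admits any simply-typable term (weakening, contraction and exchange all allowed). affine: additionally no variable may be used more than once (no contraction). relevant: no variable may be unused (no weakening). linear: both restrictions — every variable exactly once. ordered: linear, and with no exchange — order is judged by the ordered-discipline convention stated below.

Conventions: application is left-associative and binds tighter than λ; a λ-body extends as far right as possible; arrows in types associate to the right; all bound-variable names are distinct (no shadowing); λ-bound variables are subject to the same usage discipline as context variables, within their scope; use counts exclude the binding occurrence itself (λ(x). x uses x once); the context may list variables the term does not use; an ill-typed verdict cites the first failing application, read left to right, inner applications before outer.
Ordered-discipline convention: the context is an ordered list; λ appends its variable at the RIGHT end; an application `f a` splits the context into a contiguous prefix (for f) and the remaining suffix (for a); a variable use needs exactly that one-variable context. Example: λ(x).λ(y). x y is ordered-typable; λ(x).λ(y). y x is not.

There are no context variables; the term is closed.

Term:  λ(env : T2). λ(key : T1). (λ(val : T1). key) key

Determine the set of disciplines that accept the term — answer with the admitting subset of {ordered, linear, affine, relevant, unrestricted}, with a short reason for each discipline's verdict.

admitted by: unrestricted
use counts: env (bound) ×0; key (bound) ×2; val (bound) ×0
uses in reading order: key, key
typing: the term checks, with type T2 → T1 → T1
ordered ✗ (needs contraction — key ×2; env, val never used (weakening))
linear ✗ (needs contraction — key ×2; env, val never used (weakening))
affine ✗ (needs contraction — key ×2)
relevant ✗ (env, val never used (weakening))
unrestricted ✓ (well-typed at T2 → T1 → T1; no restrictions here)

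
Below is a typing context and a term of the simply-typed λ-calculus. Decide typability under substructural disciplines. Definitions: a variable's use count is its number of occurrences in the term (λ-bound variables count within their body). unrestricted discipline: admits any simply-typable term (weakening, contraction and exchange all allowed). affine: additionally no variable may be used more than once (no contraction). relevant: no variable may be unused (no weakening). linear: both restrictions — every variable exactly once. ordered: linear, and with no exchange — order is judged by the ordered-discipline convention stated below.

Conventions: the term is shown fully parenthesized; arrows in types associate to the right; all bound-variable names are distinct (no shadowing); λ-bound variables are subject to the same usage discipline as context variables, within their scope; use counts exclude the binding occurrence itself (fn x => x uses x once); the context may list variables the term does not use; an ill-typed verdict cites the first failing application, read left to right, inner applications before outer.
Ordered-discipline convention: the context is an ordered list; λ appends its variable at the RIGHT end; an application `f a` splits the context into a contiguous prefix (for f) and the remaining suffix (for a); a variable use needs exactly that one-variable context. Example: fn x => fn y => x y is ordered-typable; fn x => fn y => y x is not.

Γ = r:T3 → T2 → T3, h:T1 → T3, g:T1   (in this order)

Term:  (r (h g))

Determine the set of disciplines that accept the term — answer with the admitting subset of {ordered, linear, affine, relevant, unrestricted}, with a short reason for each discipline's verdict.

admitted by: ordered, linear, affine, relevant, unrestricted
use counts: r: 1, h: 1, g: 1
uses in reading order: r, h, g
typing: the term checks, with type T2 → T3
ordered ✓ (one use each (r, h, g); ordered split holds)
linear ✓ (exactly-once usage across r, h, g)
affine ✓ (no duplicate uses among r, h, g)
relevant ✓ (r, h, g: all used, weakening unneeded)
unrestricted ✓ (type-checks (T2 → T3) and nothing is barred)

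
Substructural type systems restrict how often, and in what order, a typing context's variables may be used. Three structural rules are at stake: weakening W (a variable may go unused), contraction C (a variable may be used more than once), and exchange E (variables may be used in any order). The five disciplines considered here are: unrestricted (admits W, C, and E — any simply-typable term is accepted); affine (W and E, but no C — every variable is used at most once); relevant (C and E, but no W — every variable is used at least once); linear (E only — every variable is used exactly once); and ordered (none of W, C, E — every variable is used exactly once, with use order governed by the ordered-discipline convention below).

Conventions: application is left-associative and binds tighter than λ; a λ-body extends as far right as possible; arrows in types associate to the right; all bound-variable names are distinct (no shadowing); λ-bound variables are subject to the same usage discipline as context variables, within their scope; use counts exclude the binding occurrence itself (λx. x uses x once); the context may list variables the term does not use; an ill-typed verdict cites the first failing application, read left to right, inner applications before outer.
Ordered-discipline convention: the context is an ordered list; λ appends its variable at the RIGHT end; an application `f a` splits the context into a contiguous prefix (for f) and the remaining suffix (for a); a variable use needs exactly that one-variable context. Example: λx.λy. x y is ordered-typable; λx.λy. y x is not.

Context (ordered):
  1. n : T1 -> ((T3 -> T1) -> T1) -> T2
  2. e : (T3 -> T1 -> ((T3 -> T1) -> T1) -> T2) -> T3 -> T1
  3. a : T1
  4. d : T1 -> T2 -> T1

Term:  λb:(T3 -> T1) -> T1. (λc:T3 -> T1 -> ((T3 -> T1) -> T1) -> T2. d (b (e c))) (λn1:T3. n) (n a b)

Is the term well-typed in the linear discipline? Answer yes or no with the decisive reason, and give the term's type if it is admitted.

no — n ×2, b ×2 used more than once (contraction); needs weakening: n1 unused
variable uses: n: 2×; e: 1×; a: 1×; d: 1×; b (λ-bound): 2×; c (λ-bound): 1×; n1 (λ-bound): 0×
left-to-right use order: d, b, e, c, n, n, a, b
typing: well-typed — term : ((T3 -> T1) -> T1) -> T1
all disciplines: ordered ✗; linear ✗; affine ✗; relevant ✗; unrestricted ✓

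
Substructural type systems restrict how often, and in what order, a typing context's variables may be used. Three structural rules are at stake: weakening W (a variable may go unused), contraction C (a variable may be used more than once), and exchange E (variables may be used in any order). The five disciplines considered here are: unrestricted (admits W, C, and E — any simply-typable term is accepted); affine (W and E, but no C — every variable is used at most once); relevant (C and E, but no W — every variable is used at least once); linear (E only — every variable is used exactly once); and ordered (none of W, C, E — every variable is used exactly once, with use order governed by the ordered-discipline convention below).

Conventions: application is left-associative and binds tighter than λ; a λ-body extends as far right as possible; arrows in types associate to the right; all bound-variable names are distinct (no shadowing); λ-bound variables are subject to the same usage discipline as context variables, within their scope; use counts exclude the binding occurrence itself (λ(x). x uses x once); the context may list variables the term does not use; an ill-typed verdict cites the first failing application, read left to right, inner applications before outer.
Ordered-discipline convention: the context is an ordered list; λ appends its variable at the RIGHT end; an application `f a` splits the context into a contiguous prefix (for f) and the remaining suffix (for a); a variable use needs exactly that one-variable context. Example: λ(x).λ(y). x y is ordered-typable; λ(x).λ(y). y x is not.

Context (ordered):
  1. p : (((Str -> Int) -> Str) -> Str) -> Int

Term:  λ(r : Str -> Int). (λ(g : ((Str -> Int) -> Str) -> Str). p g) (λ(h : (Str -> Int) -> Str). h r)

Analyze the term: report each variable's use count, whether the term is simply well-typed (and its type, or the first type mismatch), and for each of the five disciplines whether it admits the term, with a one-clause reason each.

counts: p ×1, r (bound) ×1, g (bound) ×1, h (bound) ×1
uses in reading order: p, g, h, r
typing: ✓ — (Str -> Int) -> Int
ordered: ✗, no contiguous prefix/suffix split fits p, g, h, r
linear: ✓, exactly-once usage across p, r, g, h
affine: ✓, p, r, g, h: no repeats, contraction unneeded
relevant: ✓, p, r, g, h: all used, weakening unneeded
unrestricted: ✓, simply typable at (Str -> Int) -> Int; W, C, E all held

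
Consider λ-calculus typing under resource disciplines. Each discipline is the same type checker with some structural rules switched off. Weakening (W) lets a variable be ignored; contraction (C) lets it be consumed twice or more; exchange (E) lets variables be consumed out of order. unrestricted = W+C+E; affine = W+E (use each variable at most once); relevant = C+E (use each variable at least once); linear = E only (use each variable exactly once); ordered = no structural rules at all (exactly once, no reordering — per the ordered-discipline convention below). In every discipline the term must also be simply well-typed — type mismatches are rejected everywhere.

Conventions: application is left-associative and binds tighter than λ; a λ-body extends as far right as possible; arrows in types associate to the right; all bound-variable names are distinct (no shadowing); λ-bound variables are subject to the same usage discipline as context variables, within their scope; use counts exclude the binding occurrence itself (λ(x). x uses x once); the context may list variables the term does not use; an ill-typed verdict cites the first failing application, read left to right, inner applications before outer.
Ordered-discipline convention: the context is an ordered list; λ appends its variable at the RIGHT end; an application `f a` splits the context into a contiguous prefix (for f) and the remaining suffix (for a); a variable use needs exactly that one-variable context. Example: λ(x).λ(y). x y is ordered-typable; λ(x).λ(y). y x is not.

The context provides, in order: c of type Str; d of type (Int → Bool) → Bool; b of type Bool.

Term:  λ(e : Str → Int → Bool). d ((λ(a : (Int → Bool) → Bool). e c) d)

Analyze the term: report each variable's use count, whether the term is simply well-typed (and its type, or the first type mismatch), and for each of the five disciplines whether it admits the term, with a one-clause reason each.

counts: c=1; d=2; b=0; e (bound)=1; a (bound)=0
left-to-right use order: d, e, c, d
typing: the term checks, with type (Str → Int → Bool) → Bool
ordered: ✗ — uses contraction: d ×2; b, a never used (weakening)
linear: ✗ — uses contraction: d ×2; b, a never used (weakening)
affine: ✗ — uses contraction: d ×2
relevant: ✗ — b, a never used (weakening)
unrestricted: ✓ — well-typed at (Str → Int → Bool) → Bool; no restrictions here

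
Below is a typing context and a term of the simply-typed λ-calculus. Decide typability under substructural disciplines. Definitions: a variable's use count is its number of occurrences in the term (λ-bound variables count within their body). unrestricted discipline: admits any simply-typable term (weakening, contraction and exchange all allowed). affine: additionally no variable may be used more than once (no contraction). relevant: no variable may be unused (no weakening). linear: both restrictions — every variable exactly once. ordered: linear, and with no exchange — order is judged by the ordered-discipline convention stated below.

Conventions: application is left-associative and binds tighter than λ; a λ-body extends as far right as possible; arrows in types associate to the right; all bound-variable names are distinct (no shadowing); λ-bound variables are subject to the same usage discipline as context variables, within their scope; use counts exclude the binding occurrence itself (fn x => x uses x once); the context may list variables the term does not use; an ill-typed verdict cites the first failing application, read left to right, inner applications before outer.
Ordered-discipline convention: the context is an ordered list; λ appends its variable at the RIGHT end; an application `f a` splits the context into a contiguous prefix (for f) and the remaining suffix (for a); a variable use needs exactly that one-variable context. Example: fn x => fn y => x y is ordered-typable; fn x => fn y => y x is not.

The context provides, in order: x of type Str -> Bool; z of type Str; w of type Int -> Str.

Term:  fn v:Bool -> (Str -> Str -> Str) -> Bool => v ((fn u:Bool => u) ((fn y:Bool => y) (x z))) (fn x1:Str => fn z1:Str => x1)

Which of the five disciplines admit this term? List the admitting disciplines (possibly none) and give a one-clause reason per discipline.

admitting disciplines: affine, unrestricted
use counts: x: 1×, z: 1×, w: 0×, v (bound): 1×, u (bound): 1×, y (bound): 1×, x1 (bound): 1×, z1 (bound): 0×
order of uses: v, u, y, x, z, x1
typing: ✓ — (Bool -> (Str -> Str -> Str) -> Bool) -> Bool
ordered ✗ (needs weakening: w, z1 unused)
linear ✗ (needs weakening: w, z1 unused)
affine ✓ (none of x, z, w, v, u, y, x1, z1 used more than once)
relevant ✗ (needs weakening: w, z1 unused)
unrestricted ✓ (well-typed at (Bool -> (Str -> Str -> Str) -> Bool) -> Bool; no restrictions here)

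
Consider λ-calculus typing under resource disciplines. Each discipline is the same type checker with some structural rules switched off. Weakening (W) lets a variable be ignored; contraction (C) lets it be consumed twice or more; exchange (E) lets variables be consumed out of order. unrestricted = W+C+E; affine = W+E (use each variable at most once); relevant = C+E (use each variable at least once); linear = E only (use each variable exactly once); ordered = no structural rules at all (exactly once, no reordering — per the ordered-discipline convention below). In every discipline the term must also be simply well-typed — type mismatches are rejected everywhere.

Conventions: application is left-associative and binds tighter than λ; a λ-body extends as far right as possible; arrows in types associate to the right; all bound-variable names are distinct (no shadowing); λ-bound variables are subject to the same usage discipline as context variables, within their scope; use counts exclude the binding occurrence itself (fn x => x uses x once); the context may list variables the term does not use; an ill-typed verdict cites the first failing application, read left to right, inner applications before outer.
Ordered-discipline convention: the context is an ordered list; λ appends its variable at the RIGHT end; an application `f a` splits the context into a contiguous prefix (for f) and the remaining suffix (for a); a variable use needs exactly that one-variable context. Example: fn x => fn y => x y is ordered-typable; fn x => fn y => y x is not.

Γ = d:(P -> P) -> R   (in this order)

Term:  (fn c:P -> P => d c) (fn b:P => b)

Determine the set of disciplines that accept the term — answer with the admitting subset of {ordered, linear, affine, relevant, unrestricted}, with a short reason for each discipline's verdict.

accepted by: ordered, linear, affine, relevant, unrestricted
usage: d=1; c [bound]=1; b [bound]=1
order of uses: d, c, b
typing: well-typed — term : R
ordered: ✓, d, c, b once each; derivable with no W/C/E
linear: ✓, each of d, c, b used exactly once
affine: ✓, none of d, c, b used more than once
relevant: ✓, at least one use each (d, c, b)
unrestricted: ✓, simply typable at R; W, C, E all held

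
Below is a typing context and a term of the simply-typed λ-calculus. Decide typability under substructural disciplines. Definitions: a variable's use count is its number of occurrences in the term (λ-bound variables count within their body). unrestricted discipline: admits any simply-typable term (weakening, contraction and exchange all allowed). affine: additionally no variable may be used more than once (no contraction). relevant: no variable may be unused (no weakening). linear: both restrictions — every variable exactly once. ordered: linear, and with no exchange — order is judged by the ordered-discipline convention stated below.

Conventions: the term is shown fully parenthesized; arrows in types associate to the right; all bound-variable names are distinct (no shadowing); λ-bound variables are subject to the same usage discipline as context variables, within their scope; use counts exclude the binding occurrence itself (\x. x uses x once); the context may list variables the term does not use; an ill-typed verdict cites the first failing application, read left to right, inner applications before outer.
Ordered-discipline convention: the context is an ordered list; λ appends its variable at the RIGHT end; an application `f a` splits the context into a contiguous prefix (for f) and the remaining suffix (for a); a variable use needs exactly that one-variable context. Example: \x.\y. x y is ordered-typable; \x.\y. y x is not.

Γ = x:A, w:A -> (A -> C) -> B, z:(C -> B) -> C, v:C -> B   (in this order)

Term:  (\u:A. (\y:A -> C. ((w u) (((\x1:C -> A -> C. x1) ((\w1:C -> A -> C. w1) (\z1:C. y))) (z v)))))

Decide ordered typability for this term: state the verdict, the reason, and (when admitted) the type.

no — x, z1 never used (weakening)
usage: x: 0, w: 1, z: 1, v: 1, u [bound]: 1, y [bound]: 1, x1 [bound]: 1, w1 [bound]: 1, z1 [bound]: 0
left-to-right use order: w, u, x1, w1, y, z, v
typing: ✓ — A -> (A -> C) -> B
across the five disciplines: ordered ✗ | linear ✗ | affine ✓ | relevant ✗ | unrestricted ✓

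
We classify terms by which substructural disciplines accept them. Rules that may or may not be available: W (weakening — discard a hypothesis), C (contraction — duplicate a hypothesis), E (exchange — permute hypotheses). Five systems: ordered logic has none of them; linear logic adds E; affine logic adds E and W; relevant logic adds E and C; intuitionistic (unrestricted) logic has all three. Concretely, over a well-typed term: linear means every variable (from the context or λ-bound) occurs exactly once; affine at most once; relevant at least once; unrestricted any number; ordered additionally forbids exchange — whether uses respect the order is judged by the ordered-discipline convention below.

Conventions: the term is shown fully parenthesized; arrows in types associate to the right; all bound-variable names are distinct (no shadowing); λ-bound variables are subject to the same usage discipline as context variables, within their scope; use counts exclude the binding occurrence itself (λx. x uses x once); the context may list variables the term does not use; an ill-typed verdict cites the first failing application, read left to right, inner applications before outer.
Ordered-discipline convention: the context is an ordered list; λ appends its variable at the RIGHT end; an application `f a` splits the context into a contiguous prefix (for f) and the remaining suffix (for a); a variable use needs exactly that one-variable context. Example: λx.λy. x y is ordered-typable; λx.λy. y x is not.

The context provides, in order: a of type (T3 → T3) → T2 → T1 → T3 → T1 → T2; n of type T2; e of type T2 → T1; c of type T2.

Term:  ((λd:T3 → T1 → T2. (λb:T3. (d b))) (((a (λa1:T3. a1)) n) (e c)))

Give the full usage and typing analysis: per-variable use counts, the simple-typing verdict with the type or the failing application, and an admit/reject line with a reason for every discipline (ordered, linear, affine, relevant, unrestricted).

use counts: a: 1; n: 1; e: 1; c: 1; d [bound]: 1; b [bound]: 1; a1 [bound]: 1
use order (left to right): d, b, a, a1, n, e, c
typing: well-typed — term : T3 → T1 → T2
ordered: ✓ — one use each (a, n, e, c, d, b, a1); ordered split holds
linear: ✓ — exactly-once usage across a, n, e, c, d, b, a1
affine: ✓ — a, n, e, c, d, b, a1: no repeats, contraction unneeded
relevant: ✓ — none of a, n, e, c, d, b, a1 goes unused
unrestricted: ✓ — typability at T3 → T1 → T2 is all that's needed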